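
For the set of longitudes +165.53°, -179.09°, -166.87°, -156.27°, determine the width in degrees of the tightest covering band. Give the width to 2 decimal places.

38.20°

Sort the longitudes: -179.09°, -166.87°, -156.27°, +165.53°.
Eastward gaps between consecutive values (wrapping around): 12.22°, 10.60°, 321.80°, 15.38°.
Largest gap = 321.80° ⇒ minimal covering band is its complement: 360° − 321.80° = 38.20°.
Band runs from +165.53° eastward to -156.27°, crossing the antimeridian.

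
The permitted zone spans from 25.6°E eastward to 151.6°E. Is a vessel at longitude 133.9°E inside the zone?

Band width going east from +25.6° to +151.6°: ((151.6 − 25.6) mod 360) = 126.0°.
Offset of +133.9° east of the west edge: ((133.9 − 25.6) mod 360) = 108.3°.
108.3° ≤ 126.0° ⇒ inside.

Yes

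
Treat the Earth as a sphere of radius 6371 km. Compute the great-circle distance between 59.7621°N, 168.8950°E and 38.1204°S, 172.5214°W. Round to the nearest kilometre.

Δλ = -172.5214 − 168.8950 = -341.4164°; wrapped into (−180°, 180°]: 18.5836°.
Δφ = -38.1204 − 59.7621 = -97.8825°.
a = sin²(Δφ/2) + cos φ₁ · cos φ₂ · sin²(Δλ/2) = 0.578900.
c = 2·atan2(√a, √(1−a)) = 1.72926 rad → d = 6371·c ≈ 11017.10 km.

11017 km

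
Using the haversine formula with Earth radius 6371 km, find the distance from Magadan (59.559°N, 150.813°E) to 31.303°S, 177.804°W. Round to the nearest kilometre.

10507 km

Δλ = -177.804 − 150.813 = -328.617°; wrapped into (−180°, 180°]: 31.383°.
Δφ = -31.303 − 59.559 = -90.862°.
a = sin²(Δφ/2) + cos φ₁ · cos φ₂ · sin²(Δλ/2) = 0.539187.
c = 2·atan2(√a, √(1−a)) = 1.64925 rad → d = 6371·c ≈ 10507.38 km.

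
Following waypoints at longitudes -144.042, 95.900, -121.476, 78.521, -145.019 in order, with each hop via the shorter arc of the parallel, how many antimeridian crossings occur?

4

Leg 1: -144.042° → +95.900°, shortest Δλ = -120.058° (west) — crosses 180°.
Leg 2: +95.900° → -121.476°, shortest Δλ = 142.624° (east) — crosses 180°.
Leg 3: -121.476° → +78.521°, shortest Δλ = -160.003° (west) — crosses 180°.
Leg 4: +78.521° → -145.019°, shortest Δλ = 136.46° (east) — crosses 180°.
Total crossings: 4.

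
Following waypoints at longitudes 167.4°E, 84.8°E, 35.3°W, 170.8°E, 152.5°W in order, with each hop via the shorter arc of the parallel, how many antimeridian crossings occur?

2

Leg 1: +167.4° → +84.8°, shortest Δλ = -82.6° (west) — does not cross 180°.
Leg 2: +84.8° → -35.3°, shortest Δλ = -120.1° (west) — does not cross 180°.
Leg 3: -35.3° → +170.8°, shortest Δλ = -153.9° (west) — crosses 180°.
Leg 4: +170.8° → -152.5°, shortest Δλ = 36.7° (east) — crosses 180°.
Total crossings: 2.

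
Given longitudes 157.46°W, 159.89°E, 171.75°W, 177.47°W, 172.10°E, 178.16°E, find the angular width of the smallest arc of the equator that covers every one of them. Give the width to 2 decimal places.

Sort the longitudes: -177.47°, -171.75°, -157.46°, +159.89°, +172.10°, +178.16°.
Eastward gaps between consecutive values (wrapping around): 5.72°, 14.29°, 317.35°, 12.21°, 6.06°, 4.37°.
Largest gap = 317.35° ⇒ minimal covering band is its complement: 360° − 317.35° = 42.65°.
Band runs from +159.89° eastward to -157.46°, crossing the antimeridian.

42.65°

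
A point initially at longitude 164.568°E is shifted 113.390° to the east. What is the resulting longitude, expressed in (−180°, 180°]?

82.042°W

Start at +164.568°; shift +113.390° → +277.958°.
+277.958° lies outside (−180°, 180°]; subtract 360° → -82.042°.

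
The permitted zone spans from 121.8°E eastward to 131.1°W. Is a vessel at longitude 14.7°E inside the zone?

Band width going east from +121.8° to -131.1°: ((-131.1 − 121.8) mod 360) = 107.1°.
Offset of +14.7° east of the west edge: ((14.7 − 121.8) mod 360) = 252.9°.
252.9° > 107.1° ⇒ outside.

No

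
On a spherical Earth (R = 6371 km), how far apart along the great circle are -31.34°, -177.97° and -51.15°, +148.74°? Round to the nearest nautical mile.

1890 nmi

Δλ = 148.74 − -177.97 = 326.71°; wrapped into (−180°, 180°]: -33.29°.
Δφ = -51.15 − -31.34 = -19.81°.
a = sin²(Δφ/2) + cos φ₁ · cos φ₂ · sin²(Δλ/2) = 0.073547.
c = 2·atan2(√a, √(1−a)) = 0.54927 rad → d = 6371·c ≈ 3499.41 km ≈ 1889.53 nmi.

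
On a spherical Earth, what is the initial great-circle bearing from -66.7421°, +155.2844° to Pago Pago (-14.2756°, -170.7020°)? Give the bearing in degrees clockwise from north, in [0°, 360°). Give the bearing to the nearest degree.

40°

Δλ = -170.7020 − 155.2844 = -325.9864°; wrapped into (−180°, 180°]: 34.0136°.
θ = atan2( sin Δλ · cos φ₂ , cos φ₁ · sin φ₂ − sin φ₁ · cos φ₂ · cos Δλ )
  = atan2(0.54212, 0.64066) = 40.237° → normalised to [0°, 360°): 40.237°.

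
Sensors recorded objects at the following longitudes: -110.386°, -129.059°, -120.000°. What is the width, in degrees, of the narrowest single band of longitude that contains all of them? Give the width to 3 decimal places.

Sort the longitudes: -129.059°, -120.000°, -110.386°.
Eastward gaps between consecutive values (wrapping around): 9.059°, 9.614°, 341.327°.
Largest gap = 341.327° ⇒ minimal covering band is its complement: 360° − 341.327° = 18.673°.
Band runs from -129.059° eastward to -110.386°.

18.673°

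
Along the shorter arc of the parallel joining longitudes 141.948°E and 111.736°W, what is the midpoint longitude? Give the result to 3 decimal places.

164.894°W

Signed shortest Δλ from +141.948° to -111.736° is +106.316°.
Midpoint longitude = +141.948° + (+106.316°)/2 = +141.948° + 53.158° = +195.106°.
Normalise into (−180°, 180°]: -164.894°.
(The naïve average (+141.948 + -111.736)/2 = 15.106° is on the wrong side of the globe.)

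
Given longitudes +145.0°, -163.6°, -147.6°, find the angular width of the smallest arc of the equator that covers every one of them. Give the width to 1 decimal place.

Sort the longitudes: -163.6°, -147.6°, +145.0°.
Eastward gaps between consecutive values (wrapping around): 16.0°, 292.6°, 51.4°.
Largest gap = 292.6° ⇒ minimal covering band is its complement: 360° − 292.6° = 67.4°.
Band runs from +145.0° eastward to -147.6°, crossing the antimeridian.

67.4°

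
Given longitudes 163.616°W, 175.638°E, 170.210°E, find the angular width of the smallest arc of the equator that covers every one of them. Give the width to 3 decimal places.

26.174°

Sort the longitudes: -163.616°, +170.210°, +175.638°.
Eastward gaps between consecutive values (wrapping around): 333.826°, 5.428°, 20.746°.
Largest gap = 333.826° ⇒ minimal covering band is its complement: 360° − 333.826° = 26.174°.
Band runs from +170.210° eastward to -163.616°, crossing the antimeridian.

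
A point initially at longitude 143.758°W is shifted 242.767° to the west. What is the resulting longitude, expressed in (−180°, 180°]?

26.525°W

Start at -143.758°; shift −242.767° → -386.525°.
-386.525° lies outside (−180°, 180°]; add 360° → -26.525°.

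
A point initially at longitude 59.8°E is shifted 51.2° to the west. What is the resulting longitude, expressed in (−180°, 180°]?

8.6°E

Start at +59.8°; shift −51.2° → +8.6°.
+8.6° already lies in (−180°, 180°].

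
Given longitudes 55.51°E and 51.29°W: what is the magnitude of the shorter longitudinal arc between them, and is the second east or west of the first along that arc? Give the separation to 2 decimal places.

Raw difference: -51.29 − 55.51 = -106.8°.
Normalise into (−180°, 180°]: -106.8° stays -106.8°.
Negative ⇒ the second point lies to the west; separation 106.80°.

106.80° west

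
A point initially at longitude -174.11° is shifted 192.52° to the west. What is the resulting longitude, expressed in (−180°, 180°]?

Start at -174.11°; shift −192.52° → -366.63°.
-366.63° lies outside (−180°, 180°]; add 360° → -6.63°.

-6.63°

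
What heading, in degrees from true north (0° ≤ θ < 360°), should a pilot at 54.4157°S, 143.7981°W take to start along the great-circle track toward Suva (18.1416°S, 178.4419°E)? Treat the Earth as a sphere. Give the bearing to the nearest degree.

306°

Δλ = 178.4419 − -143.7981 = 322.2400°; wrapped into (−180°, 180°]: -37.7600°.
θ = atan2( sin Δλ · cos φ₂ , cos φ₁ · sin φ₂ − sin φ₁ · cos φ₂ · cos Δλ )
  = atan2(-0.58192, 0.42980) = -53.550° → normalised to [0°, 360°): 306.450°.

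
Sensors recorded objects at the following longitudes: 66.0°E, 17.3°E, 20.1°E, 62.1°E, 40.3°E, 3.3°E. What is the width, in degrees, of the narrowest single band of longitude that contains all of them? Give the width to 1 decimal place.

Sort the longitudes: +3.3°, +17.3°, +20.1°, +40.3°, +62.1°, +66.0°.
Eastward gaps between consecutive values (wrapping around): 14.0°, 2.8°, 20.2°, 21.8°, 3.9°, 297.3°.
Largest gap = 297.3° ⇒ minimal covering band is its complement: 360° − 297.3° = 62.7°.
Band runs from +3.3° eastward to +66.0°.

62.7°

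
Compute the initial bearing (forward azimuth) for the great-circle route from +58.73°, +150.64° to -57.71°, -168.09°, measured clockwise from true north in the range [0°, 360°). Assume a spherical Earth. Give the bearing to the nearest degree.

156°

Δλ = -168.09 − 150.64 = -318.73°; wrapped into (−180°, 180°]: 41.27°.
θ = atan2( sin Δλ · cos φ₂ , cos φ₁ · sin φ₂ − sin φ₁ · cos φ₂ · cos Δλ )
  = atan2(0.35237, -0.78199) = 155.743° → normalised to [0°, 360°): 155.743°.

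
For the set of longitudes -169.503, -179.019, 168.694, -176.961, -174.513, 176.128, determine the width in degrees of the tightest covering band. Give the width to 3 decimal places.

21.803°

Sort the longitudes: -179.019°, -176.961°, -174.513°, -169.503°, +168.694°, +176.128°.
Eastward gaps between consecutive values (wrapping around): 2.058°, 2.448°, 5.010°, 338.197°, 7.434°, 4.853°.
Largest gap = 338.197° ⇒ minimal covering band is its complement: 360° − 338.197° = 21.803°.
Band runs from +168.694° eastward to -169.503°, crossing the antimeridian.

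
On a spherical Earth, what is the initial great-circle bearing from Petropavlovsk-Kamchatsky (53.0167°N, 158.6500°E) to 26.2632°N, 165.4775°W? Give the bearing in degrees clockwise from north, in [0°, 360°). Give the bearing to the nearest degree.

121°

Δλ = -165.4775 − 158.6500 = -324.1275°; wrapped into (−180°, 180°]: 35.8725°.
θ = atan2( sin Δλ · cos φ₂ , cos φ₁ · sin φ₂ − sin φ₁ · cos φ₂ · cos Δλ )
  = atan2(0.52549, -0.31428) = 120.882° → normalised to [0°, 360°): 120.882°.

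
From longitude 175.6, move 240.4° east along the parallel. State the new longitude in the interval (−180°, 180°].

+56.0°

Start at +175.6°; shift +240.4° → +416.0°.
+416.0° lies outside (−180°, 180°]; subtract 360° → +56.0°.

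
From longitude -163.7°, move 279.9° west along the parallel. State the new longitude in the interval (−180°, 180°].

-83.6°

Start at -163.7°; shift −279.9° → -443.6°.
-443.6° lies outside (−180°, 180°]; add 360° → -83.6°.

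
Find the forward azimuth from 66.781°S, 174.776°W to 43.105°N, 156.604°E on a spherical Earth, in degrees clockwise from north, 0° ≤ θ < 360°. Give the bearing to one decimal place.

Δλ = 156.604 − -174.776 = 331.380°; wrapped into (−180°, 180°]: -28.620°.
θ = atan2( sin Δλ · cos φ₂ , cos φ₁ · sin φ₂ − sin φ₁ · cos φ₂ · cos Δλ )
  = atan2(-0.34972, 0.85839) = -22.167° → normalised to [0°, 360°): 337.833°.

337.8°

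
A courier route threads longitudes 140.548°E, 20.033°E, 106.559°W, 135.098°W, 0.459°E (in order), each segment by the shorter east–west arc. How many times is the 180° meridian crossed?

0

Leg 1: +140.548° → +20.033°, shortest Δλ = -120.515° (west) — does not cross 180°.
Leg 2: +20.033° → -106.559°, shortest Δλ = -126.592° (west) — does not cross 180°.
Leg 3: -106.559° → -135.098°, shortest Δλ = -28.539° (west) — does not cross 180°.
Leg 4: -135.098° → +0.459°, shortest Δλ = 135.557° (east) — does not cross 180°.
Total crossings: 0.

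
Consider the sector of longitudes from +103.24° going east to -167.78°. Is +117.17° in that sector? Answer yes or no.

Band width going east from +103.24° to -167.78°: ((-167.78 − 103.24) mod 360) = 88.98°.
Offset of +117.17° east of the west edge: ((117.17 − 103.24) mod 360) = 13.93°.
13.93° ≤ 88.98° ⇒ inside.

Yes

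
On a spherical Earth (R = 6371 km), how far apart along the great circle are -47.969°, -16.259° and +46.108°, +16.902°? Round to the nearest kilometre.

Δλ = 16.902 − -16.259 = 33.161°.
Δφ = 46.108 − -47.969 = 94.077°.
a = sin²(Δφ/2) + cos φ₁ · cos φ₂ · sin²(Δλ/2) = 0.573348.
c = 2·atan2(√a, √(1−a)) = 1.71802 rad → d = 6371·c ≈ 10945.53 km.

10946 km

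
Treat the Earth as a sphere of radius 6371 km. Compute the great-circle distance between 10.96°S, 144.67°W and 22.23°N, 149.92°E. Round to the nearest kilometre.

Δλ = 149.92 − -144.67 = 294.59°; wrapped into (−180°, 180°]: -65.41°.
Δφ = 22.23 − -10.96 = 33.19°.
a = sin²(Δφ/2) + cos φ₁ · cos φ₂ · sin²(Δλ/2) = 0.346881.
c = 2·atan2(√a, √(1−a)) = 1.25956 rad → d = 6371·c ≈ 8024.64 km.

8025 km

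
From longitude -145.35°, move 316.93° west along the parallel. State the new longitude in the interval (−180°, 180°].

-102.28°

Start at -145.35°; shift −316.93° → -462.28°.
-462.28° lies outside (−180°, 180°]; add 360° → -102.28°.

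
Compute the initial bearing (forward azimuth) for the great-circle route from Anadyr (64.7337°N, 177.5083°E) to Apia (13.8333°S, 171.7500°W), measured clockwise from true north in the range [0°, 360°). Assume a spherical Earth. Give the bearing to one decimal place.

Δλ = -171.7500 − 177.5083 = -349.2583°; wrapped into (−180°, 180°]: 10.7417°.
θ = atan2( sin Δλ · cos φ₂ , cos φ₁ · sin φ₂ − sin φ₁ · cos φ₂ · cos Δλ )
  = atan2(0.18098, -0.96477) = 169.376° → normalised to [0°, 360°): 169.376°.

169.4°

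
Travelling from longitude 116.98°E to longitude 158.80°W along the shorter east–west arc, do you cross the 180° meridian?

Yes

Naïve |-158.80 − 116.98| = 275.78° > 180°, so the shorter arc goes the other way round — across 180°.
Signed shortest Δλ = ((-158.80 − 116.98 + 180) mod 360) − 180 = 84.22°.
Going east by 84.22° from +116.98° passes through 180° before reaching -158.80°.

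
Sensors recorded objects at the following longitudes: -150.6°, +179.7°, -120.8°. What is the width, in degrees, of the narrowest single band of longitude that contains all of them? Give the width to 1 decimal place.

59.5°

Sort the longitudes: -150.6°, -120.8°, +179.7°.
Eastward gaps between consecutive values (wrapping around): 29.8°, 300.5°, 29.7°.
Largest gap = 300.5° ⇒ minimal covering band is its complement: 360° − 300.5° = 59.5°.
Band runs from +179.7° eastward to -120.8°, crossing the antimeridian.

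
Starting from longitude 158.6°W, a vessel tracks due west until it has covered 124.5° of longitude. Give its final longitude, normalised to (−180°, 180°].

76.9°E

Start at -158.6°; shift −124.5° → -283.1°.
-283.1° lies outside (−180°, 180°]; add 360° → +76.9°.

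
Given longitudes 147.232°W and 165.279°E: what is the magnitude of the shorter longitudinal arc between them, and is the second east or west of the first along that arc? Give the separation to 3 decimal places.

Raw difference: 165.279 − -147.232 = 312.511°.
Normalise into (−180°, 180°]: 312.511° − 360° = -47.489°.
Negative ⇒ the second point lies to the west; separation 47.489°.

47.489° west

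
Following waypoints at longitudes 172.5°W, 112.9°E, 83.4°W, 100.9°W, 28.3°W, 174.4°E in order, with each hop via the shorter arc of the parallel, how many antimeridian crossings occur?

Leg 1: -172.5° → +112.9°, shortest Δλ = -74.6° (west) — crosses 180°.
Leg 2: +112.9° → -83.4°, shortest Δλ = 163.7° (east) — crosses 180°.
Leg 3: -83.4° → -100.9°, shortest Δλ = -17.5° (west) — does not cross 180°.
Leg 4: -100.9° → -28.3°, shortest Δλ = 72.6° (east) — does not cross 180°.
Leg 5: -28.3° → +174.4°, shortest Δλ = -157.3° (west) — crosses 180°.
Total crossings: 3.

3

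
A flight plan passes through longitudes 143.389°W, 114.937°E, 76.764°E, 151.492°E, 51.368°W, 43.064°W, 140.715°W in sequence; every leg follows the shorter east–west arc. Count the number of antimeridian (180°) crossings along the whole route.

Leg 1: -143.389° → +114.937°, shortest Δλ = -101.674° (west) — crosses 180°.
Leg 2: +114.937° → +76.764°, shortest Δλ = -38.173° (west) — does not cross 180°.
Leg 3: +76.764° → +151.492°, shortest Δλ = 74.728° (east) — does not cross 180°.
Leg 4: +151.492° → -51.368°, shortest Δλ = 157.14° (east) — crosses 180°.
Leg 5: -51.368° → -43.064°, shortest Δλ = 8.304° (east) — does not cross 180°.
Leg 6: -43.064° → -140.715°, shortest Δλ = -97.651° (west) — does not cross 180°.
Total crossings: 2.

2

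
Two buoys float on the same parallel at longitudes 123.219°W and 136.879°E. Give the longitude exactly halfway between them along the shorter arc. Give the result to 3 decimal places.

173.170°W

Signed shortest Δλ from -123.219° to +136.879° is -99.902°.
Midpoint longitude = -123.219° + (-99.902°)/2 = -123.219° − 49.951° = -173.170°.
(The naïve average (-123.219 + +136.879)/2 = 6.83° is on the wrong side of the globe.)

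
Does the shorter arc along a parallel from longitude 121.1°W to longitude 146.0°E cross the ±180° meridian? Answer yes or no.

Naïve |146.0 − -121.1| = 267.1° > 180°, so the shorter arc goes the other way round — across 180°.
Signed shortest Δλ = ((146.0 − -121.1 + 180) mod 360) − 180 = -92.9°.
Going west by 92.9° from -121.1° passes through 180° before reaching +146.0°.

Yes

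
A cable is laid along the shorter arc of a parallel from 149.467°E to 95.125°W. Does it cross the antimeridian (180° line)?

Naïve |-95.125 − 149.467| = 244.592° > 180°, so the shorter arc goes the other way round — across 180°.
Signed shortest Δλ = ((-95.125 − 149.467 + 180) mod 360) − 180 = 115.408°.
Going east by 115.408° from +149.467° passes through 180° before reaching -95.125°.

Yes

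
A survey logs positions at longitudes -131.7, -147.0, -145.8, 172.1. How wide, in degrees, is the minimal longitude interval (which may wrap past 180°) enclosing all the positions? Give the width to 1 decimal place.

56.2°

Sort the longitudes: -147.0°, -145.8°, -131.7°, +172.1°.
Eastward gaps between consecutive values (wrapping around): 1.2°, 14.1°, 303.8°, 40.9°.
Largest gap = 303.8° ⇒ minimal covering band is its complement: 360° − 303.8° = 56.2°.
Band runs from +172.1° eastward to -131.7°, crossing the antimeridian.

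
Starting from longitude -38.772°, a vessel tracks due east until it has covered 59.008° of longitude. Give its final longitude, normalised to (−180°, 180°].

Start at -38.772°; shift +59.008° → +20.236°.
+20.236° already lies in (−180°, 180°].

+20.236°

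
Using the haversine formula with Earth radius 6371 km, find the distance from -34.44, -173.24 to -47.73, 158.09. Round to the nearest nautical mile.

1510 nmi

Δλ = 158.09 − -173.24 = 331.33°; wrapped into (−180°, 180°]: -28.67°.
Δφ = -47.73 − -34.44 = -13.29°.
a = sin²(Δφ/2) + cos φ₁ · cos φ₂ · sin²(Δλ/2) = 0.047396.
c = 2·atan2(√a, √(1−a)) = 0.43893 rad → d = 6371·c ≈ 2796.40 km ≈ 1509.94 nmi.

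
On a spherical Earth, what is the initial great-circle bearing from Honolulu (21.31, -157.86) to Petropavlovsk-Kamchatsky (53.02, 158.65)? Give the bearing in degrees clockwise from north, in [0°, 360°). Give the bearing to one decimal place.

Δλ = 158.65 − -157.86 = 316.51°; wrapped into (−180°, 180°]: -43.49°.
θ = atan2( sin Δλ · cos φ₂ , cos φ₁ · sin φ₂ − sin φ₁ · cos φ₂ · cos Δλ )
  = atan2(-0.41399, 0.58563) = -35.257° → normalised to [0°, 360°): 324.743°.

324.7°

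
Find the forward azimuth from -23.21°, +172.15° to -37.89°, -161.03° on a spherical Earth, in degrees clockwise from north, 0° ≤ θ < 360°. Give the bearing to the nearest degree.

129°

Δλ = -161.03 − 172.15 = -333.18°; wrapped into (−180°, 180°]: 26.82°.
θ = atan2( sin Δλ · cos φ₂ , cos φ₁ · sin φ₂ − sin φ₁ · cos φ₂ · cos Δλ )
  = atan2(0.35607, -0.28688) = 128.857° → normalised to [0°, 360°): 128.857°.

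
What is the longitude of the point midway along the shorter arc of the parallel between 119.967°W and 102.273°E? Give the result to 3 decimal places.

171.153°E

Signed shortest Δλ from -119.967° to +102.273° is -137.760°.
Midpoint longitude = -119.967° + (-137.760°)/2 = -119.967° − 68.880° = -188.847°.
Normalise into (−180°, 180°]: +171.153°.
(The naïve average (-119.967 + +102.273)/2 = -8.847° is on the wrong side of the globe.)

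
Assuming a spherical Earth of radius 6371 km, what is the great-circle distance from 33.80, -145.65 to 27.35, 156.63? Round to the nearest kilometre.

5502 km

Δλ = 156.63 − -145.65 = 302.28°; wrapped into (−180°, 180°]: -57.72°.
Δφ = 27.35 − 33.80 = -6.45°.
a = sin²(Δφ/2) + cos φ₁ · cos φ₂ · sin²(Δλ/2) = 0.175120.
c = 2·atan2(√a, √(1−a)) = 0.86353 rad → d = 6371·c ≈ 5501.53 km.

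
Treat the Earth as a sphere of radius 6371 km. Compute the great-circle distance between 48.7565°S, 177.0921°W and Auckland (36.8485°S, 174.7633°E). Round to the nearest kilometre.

1479 km

Δλ = 174.7633 − -177.0921 = 351.8554°; wrapped into (−180°, 180°]: -8.1446°.
Δφ = -36.8485 − -48.7565 = 11.9080°.
a = sin²(Δφ/2) + cos φ₁ · cos φ₂ · sin²(Δλ/2) = 0.013420.
c = 2·atan2(√a, √(1−a)) = 0.23221 rad → d = 6371·c ≈ 1479.44 km.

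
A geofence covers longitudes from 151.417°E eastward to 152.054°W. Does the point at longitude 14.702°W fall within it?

No

Band width going east from +151.417° to -152.054°: ((-152.054 − 151.417) mod 360) = 56.529°.
Offset of -14.702° east of the west edge: ((-14.702 − 151.417) mod 360) = 193.881°.
193.881° > 56.529° ⇒ outside.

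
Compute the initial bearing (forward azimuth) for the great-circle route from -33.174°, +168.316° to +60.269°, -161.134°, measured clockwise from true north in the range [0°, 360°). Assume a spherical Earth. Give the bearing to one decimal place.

14.7°

Δλ = -161.134 − 168.316 = -329.450°; wrapped into (−180°, 180°]: 30.550°.
θ = atan2( sin Δλ · cos φ₂ , cos φ₁ · sin φ₂ − sin φ₁ · cos φ₂ · cos Δλ )
  = atan2(0.25208, 0.96053) = 14.705° → normalised to [0°, 360°): 14.705°.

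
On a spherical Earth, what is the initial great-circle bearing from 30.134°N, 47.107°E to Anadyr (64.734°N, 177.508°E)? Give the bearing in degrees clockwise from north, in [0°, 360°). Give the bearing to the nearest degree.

Δλ = 177.508 − 47.107 = 130.401°.
θ = atan2( sin Δλ · cos φ₂ , cos φ₁ · sin φ₂ − sin φ₁ · cos φ₂ · cos Δλ )
  = atan2(0.32504, 0.92100) = 19.439° → normalised to [0°, 360°): 19.439°.

19°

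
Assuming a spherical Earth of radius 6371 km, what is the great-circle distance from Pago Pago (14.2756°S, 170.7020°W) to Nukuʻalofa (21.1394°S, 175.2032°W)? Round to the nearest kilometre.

Δλ = -175.2032 − -170.7020 = -4.5012°.
Δφ = -21.1394 − -14.2756 = -6.8638°.
a = sin²(Δφ/2) + cos φ₁ · cos φ₂ · sin²(Δλ/2) = 0.004977.
c = 2·atan2(√a, √(1−a)) = 0.14122 rad → d = 6371·c ≈ 899.71 km.

900 km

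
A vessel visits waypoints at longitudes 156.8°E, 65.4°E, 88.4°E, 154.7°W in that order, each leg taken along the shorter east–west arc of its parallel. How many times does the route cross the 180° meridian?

Leg 1: +156.8° → +65.4°, shortest Δλ = -91.4° (west) — does not cross 180°.
Leg 2: +65.4° → +88.4°, shortest Δλ = 23.0° (east) — does not cross 180°.
Leg 3: +88.4° → -154.7°, shortest Δλ = 116.9° (east) — crosses 180°.
Total crossings: 1.

1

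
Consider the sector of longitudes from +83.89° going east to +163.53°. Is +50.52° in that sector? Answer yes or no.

Band width going east from +83.89° to +163.53°: ((163.53 − 83.89) mod 360) = 79.64°.
Offset of +50.52° east of the west edge: ((50.52 − 83.89) mod 360) = 326.63°.
326.63° > 79.64° ⇒ outside.

No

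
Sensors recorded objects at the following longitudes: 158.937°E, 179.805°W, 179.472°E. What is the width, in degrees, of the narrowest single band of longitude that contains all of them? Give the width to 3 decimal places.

21.258°

Sort the longitudes: -179.805°, +158.937°, +179.472°.
Eastward gaps between consecutive values (wrapping around): 338.742°, 20.535°, 0.723°.
Largest gap = 338.742° ⇒ minimal covering band is its complement: 360° − 338.742° = 21.258°.
Band runs from +158.937° eastward to -179.805°, crossing the antimeridian.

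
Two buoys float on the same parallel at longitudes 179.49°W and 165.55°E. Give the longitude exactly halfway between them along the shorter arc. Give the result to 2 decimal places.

Signed shortest Δλ from -179.49° to +165.55° is -14.96°.
Midpoint longitude = -179.49° + (-14.96°)/2 = -179.49° − 7.48° = -186.97°.
Normalise into (−180°, 180°]: +173.03°.
(The naïve average (-179.49 + +165.55)/2 = -6.97° is on the wrong side of the globe.)

173.03°E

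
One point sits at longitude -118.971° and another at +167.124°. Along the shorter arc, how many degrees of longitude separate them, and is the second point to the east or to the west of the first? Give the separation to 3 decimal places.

73.905° west

Raw difference: 167.124 − -118.971 = 286.095°.
Normalise into (−180°, 180°]: 286.095° − 360° = -73.905°.
Negative ⇒ the second point lies to the west; separation 73.905°.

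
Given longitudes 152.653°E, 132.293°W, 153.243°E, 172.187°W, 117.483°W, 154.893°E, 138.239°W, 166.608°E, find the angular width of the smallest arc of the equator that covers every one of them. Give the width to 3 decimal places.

Sort the longitudes: -172.187°, -138.239°, -132.293°, -117.483°, +152.653°, +153.243°, +154.893°, +166.608°.
Eastward gaps between consecutive values (wrapping around): 33.948°, 5.946°, 14.810°, 270.136°, 0.590°, 1.650°, 11.715°, 21.205°.
Largest gap = 270.136° ⇒ minimal covering band is its complement: 360° − 270.136° = 89.864°.
Band runs from +152.653° eastward to -117.483°, crossing the antimeridian.

89.864°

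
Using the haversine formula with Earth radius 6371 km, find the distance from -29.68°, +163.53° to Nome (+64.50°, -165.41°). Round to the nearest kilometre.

10816 km

Δλ = -165.41 − 163.53 = -328.94°; wrapped into (−180°, 180°]: 31.06°.
Δφ = 64.50 − -29.68 = 94.18°.
a = sin²(Δφ/2) + cos φ₁ · cos φ₂ · sin²(Δλ/2) = 0.563258.
c = 2·atan2(√a, √(1−a)) = 1.69765 rad → d = 6371·c ≈ 10815.74 km.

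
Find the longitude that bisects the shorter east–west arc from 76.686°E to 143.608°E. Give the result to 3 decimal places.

Signed shortest Δλ from +76.686° to +143.608° is +66.922°.
Midpoint longitude = +76.686° + (+66.922°)/2 = +76.686° + 33.461° = +110.147°.

110.147°E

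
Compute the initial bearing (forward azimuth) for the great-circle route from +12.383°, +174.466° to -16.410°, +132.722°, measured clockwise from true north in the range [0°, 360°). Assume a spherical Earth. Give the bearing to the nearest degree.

Δλ = 132.722 − 174.466 = -41.744°.
θ = atan2( sin Δλ · cos φ₂ , cos φ₁ · sin φ₂ − sin φ₁ · cos φ₂ · cos Δλ )
  = atan2(-0.63868, -0.42942) = -123.915° → normalised to [0°, 360°): 236.085°.

236°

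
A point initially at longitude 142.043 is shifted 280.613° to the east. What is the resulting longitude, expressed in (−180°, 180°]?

Start at +142.043°; shift +280.613° → +422.656°.
+422.656° lies outside (−180°, 180°]; subtract 360° → +62.656°.

+62.656°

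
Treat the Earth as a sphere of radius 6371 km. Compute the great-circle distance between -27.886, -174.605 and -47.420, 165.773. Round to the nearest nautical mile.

1490 nmi

Δλ = 165.773 − -174.605 = 340.378°; wrapped into (−180°, 180°]: -19.622°.
Δφ = -47.420 − -27.886 = -19.534°.
a = sin²(Δφ/2) + cos φ₁ · cos φ₂ · sin²(Δλ/2) = 0.046143.
c = 2·atan2(√a, √(1−a)) = 0.43299 rad → d = 6371·c ≈ 2758.60 km ≈ 1489.53 nmi.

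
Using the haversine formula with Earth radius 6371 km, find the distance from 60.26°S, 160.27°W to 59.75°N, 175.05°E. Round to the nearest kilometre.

Δλ = 175.05 − -160.27 = 335.32°; wrapped into (−180°, 180°]: -24.68°.
Δφ = 59.75 − -60.26 = 120.01°.
a = sin²(Δφ/2) + cos φ₁ · cos φ₂ · sin²(Δλ/2) = 0.761489.
c = 2·atan2(√a, √(1−a)) = 2.12114 rad → d = 6371·c ≈ 13513.77 km.

13514 km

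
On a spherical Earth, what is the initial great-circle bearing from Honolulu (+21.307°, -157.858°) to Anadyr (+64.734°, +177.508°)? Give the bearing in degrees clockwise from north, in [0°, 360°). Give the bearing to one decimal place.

345.8°

Δλ = 177.508 − -157.858 = 335.366°; wrapped into (−180°, 180°]: -24.634°.
θ = atan2( sin Δλ · cos φ₂ , cos φ₁ · sin φ₂ − sin φ₁ · cos φ₂ · cos Δλ )
  = atan2(-0.17791, 0.70154) = -14.230° → normalised to [0°, 360°): 345.770°.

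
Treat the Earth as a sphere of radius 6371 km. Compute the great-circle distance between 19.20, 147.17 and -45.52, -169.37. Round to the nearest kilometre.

Δλ = -169.37 − 147.17 = -316.54°; wrapped into (−180°, 180°]: 43.46°.
Δφ = -45.52 − 19.20 = -64.72°.
a = sin²(Δφ/2) + cos φ₁ · cos φ₂ · sin²(Δλ/2) = 0.377178.
c = 2·atan2(√a, √(1−a)) = 1.32261 rad → d = 6371·c ≈ 8426.36 km.

8426 km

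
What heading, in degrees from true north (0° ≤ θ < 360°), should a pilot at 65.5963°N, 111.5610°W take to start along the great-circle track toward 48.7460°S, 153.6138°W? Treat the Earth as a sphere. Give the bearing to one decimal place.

Δλ = -153.6138 − -111.5610 = -42.0528°.
θ = atan2( sin Δλ · cos φ₂ , cos φ₁ · sin φ₂ − sin φ₁ · cos φ₂ · cos Δλ )
  = atan2(-0.44167, -0.75649) = -149.722° → normalised to [0°, 360°): 210.278°.

210.3°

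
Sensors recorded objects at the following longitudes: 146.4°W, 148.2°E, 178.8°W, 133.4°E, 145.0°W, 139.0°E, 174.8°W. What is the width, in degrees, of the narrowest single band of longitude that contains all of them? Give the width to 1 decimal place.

81.6°

Sort the longitudes: -178.8°, -174.8°, -146.4°, -145.0°, +133.4°, +139.0°, +148.2°.
Eastward gaps between consecutive values (wrapping around): 4.0°, 28.4°, 1.4°, 278.4°, 5.6°, 9.2°, 33.0°.
Largest gap = 278.4° ⇒ minimal covering band is its complement: 360° − 278.4° = 81.6°.
Band runs from +133.4° eastward to -145.0°, crossing the antimeridian.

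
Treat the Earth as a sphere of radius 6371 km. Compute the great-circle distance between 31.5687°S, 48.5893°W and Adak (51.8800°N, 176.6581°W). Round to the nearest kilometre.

15279 km

Δλ = -176.6581 − -48.5893 = -128.0688°.
Δφ = 51.8800 − -31.5687 = 83.4487°.
a = sin²(Δφ/2) + cos φ₁ · cos φ₂ · sin²(Δλ/2) = 0.868086.
c = 2·atan2(√a, √(1−a)) = 2.39819 rad → d = 6371·c ≈ 15278.89 km.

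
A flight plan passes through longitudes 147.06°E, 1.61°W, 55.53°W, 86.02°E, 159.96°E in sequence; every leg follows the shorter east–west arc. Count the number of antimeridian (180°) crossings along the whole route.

Leg 1: +147.06° → -1.61°, shortest Δλ = -148.67° (west) — does not cross 180°.
Leg 2: -1.61° → -55.53°, shortest Δλ = -53.92° (west) — does not cross 180°.
Leg 3: -55.53° → +86.02°, shortest Δλ = 141.55° (east) — does not cross 180°.
Leg 4: +86.02° → +159.96°, shortest Δλ = 73.94° (east) — does not cross 180°.
Total crossings: 0.

0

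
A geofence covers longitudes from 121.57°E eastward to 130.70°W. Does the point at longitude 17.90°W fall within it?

No

Band width going east from +121.57° to -130.70°: ((-130.70 − 121.57) mod 360) = 107.73°.
Offset of -17.90° east of the west edge: ((-17.90 − 121.57) mod 360) = 220.53°.
220.53° > 107.73° ⇒ outside.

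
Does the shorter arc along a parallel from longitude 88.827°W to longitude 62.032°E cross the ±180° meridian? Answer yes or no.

Signed shortest Δλ = ((62.032 − -88.827 + 180) mod 360) − 180 = 150.859°.
Going east by 150.859° from -88.827° reaches +62.032° without touching 180°.

No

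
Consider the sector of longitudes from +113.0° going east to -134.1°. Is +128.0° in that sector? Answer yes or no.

Band width going east from +113.0° to -134.1°: ((-134.1 − 113.0) mod 360) = 112.9°.
Offset of +128.0° east of the west edge: ((128.0 − 113.0) mod 360) = 15.0°.
15.0° ≤ 112.9° ⇒ inside.

Yes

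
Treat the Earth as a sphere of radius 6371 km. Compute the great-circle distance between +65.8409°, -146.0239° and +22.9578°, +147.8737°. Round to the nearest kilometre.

6609 km

Δλ = 147.8737 − -146.0239 = 293.8976°; wrapped into (−180°, 180°]: -66.1024°.
Δφ = 22.9578 − 65.8409 = -42.8831°.
a = sin²(Δφ/2) + cos φ₁ · cos φ₂ · sin²(Δλ/2) = 0.245723.
c = 2·atan2(√a, √(1−a)) = 1.03729 rad → d = 6371·c ≈ 6608.58 km.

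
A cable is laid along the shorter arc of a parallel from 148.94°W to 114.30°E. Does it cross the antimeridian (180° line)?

Naïve |114.30 − -148.94| = 263.24° > 180°, so the shorter arc goes the other way round — across 180°.
Signed shortest Δλ = ((114.30 − -148.94 + 180) mod 360) − 180 = -96.76°.
Going west by 96.76° from -148.94° passes through 180° before reaching +114.30°.

Yes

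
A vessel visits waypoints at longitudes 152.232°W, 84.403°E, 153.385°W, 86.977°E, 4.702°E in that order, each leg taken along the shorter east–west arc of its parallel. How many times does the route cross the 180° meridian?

Leg 1: -152.232° → +84.403°, shortest Δλ = -123.365° (west) — crosses 180°.
Leg 2: +84.403° → -153.385°, shortest Δλ = 122.212° (east) — crosses 180°.
Leg 3: -153.385° → +86.977°, shortest Δλ = -119.638° (west) — crosses 180°.
Leg 4: +86.977° → +4.702°, shortest Δλ = -82.275° (west) — does not cross 180°.
Total crossings: 3.

3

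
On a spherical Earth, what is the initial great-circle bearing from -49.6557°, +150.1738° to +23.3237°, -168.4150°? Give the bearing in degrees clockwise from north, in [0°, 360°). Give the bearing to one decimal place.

Δλ = -168.4150 − 150.1738 = -318.5888°; wrapped into (−180°, 180°]: 41.4112°.
θ = atan2( sin Δλ · cos φ₂ , cos φ₁ · sin φ₂ − sin φ₁ · cos φ₂ · cos Δλ )
  = atan2(0.60741, 0.78122) = 37.866° → normalised to [0°, 360°): 37.866°.

37.9°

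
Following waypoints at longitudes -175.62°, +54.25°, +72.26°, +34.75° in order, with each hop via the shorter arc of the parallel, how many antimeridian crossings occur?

Leg 1: -175.62° → +54.25°, shortest Δλ = -130.13° (west) — crosses 180°.
Leg 2: +54.25° → +72.26°, shortest Δλ = 18.01° (east) — does not cross 180°.
Leg 3: +72.26° → +34.75°, shortest Δλ = -37.51° (west) — does not cross 180°.
Total crossings: 1.

1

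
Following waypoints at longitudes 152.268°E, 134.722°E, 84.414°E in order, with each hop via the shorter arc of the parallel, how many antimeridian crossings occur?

0

Leg 1: +152.268° → +134.722°, shortest Δλ = -17.546° (west) — does not cross 180°.
Leg 2: +134.722° → +84.414°, shortest Δλ = -50.308° (west) — does not cross 180°.
Total crossings: 0.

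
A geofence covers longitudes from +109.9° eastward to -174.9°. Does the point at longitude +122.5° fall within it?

Yes

Band width going east from +109.9° to -174.9°: ((-174.9 − 109.9) mod 360) = 75.2°.
Offset of +122.5° east of the west edge: ((122.5 − 109.9) mod 360) = 12.6°.
12.6° ≤ 75.2° ⇒ inside.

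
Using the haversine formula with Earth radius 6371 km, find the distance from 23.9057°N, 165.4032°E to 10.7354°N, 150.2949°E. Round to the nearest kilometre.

2168 km

Δλ = 150.2949 − 165.4032 = -15.1083°.
Δφ = 10.7354 − 23.9057 = -13.1703°.
a = sin²(Δφ/2) + cos φ₁ · cos φ₂ · sin²(Δλ/2) = 0.028675.
c = 2·atan2(√a, √(1−a)) = 0.34031 rad → d = 6371·c ≈ 2168.13 km.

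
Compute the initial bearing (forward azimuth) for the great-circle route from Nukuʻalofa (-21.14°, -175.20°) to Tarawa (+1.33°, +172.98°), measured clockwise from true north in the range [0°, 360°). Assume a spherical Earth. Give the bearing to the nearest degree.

331°

Δλ = 172.98 − -175.20 = 348.18°; wrapped into (−180°, 180°]: -11.82°.
θ = atan2( sin Δλ · cos φ₂ , cos φ₁ · sin φ₂ − sin φ₁ · cos φ₂ · cos Δλ )
  = atan2(-0.20478, 0.37455) = -28.667° → normalised to [0°, 360°): 331.333°.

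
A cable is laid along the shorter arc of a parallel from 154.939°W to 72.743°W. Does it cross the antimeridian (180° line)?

No

Signed shortest Δλ = ((-72.743 − -154.939 + 180) mod 360) − 180 = 82.196°.
Going east by 82.196° from -154.939° reaches -72.743° without touching 180°.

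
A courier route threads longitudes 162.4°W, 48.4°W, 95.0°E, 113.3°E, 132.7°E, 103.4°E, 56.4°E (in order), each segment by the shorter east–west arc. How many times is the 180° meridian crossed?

Leg 1: -162.4° → -48.4°, shortest Δλ = 114.0° (east) — does not cross 180°.
Leg 2: -48.4° → +95.0°, shortest Δλ = 143.4° (east) — does not cross 180°.
Leg 3: +95.0° → +113.3°, shortest Δλ = 18.3° (east) — does not cross 180°.
Leg 4: +113.3° → +132.7°, shortest Δλ = 19.4° (east) — does not cross 180°.
Leg 5: +132.7° → +103.4°, shortest Δλ = -29.3° (west) — does not cross 180°.
Leg 6: +103.4° → +56.4°, shortest Δλ = -47.0° (west) — does not cross 180°.
Total crossings: 0.

0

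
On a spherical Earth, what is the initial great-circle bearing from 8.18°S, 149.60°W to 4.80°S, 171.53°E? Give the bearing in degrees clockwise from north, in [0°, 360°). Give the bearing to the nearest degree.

273°

Δλ = 171.53 − -149.60 = 321.13°; wrapped into (−180°, 180°]: -38.87°.
θ = atan2( sin Δλ · cos φ₂ , cos φ₁ · sin φ₂ − sin φ₁ · cos φ₂ · cos Δλ )
  = atan2(-0.62535, 0.02756) = -87.476° → normalised to [0°, 360°): 272.524°.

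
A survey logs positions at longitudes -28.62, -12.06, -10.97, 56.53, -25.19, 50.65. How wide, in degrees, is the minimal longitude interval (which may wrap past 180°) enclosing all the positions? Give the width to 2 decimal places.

Sort the longitudes: -28.62°, -25.19°, -12.06°, -10.97°, +50.65°, +56.53°.
Eastward gaps between consecutive values (wrapping around): 3.43°, 13.13°, 1.09°, 61.62°, 5.88°, 274.85°.
Largest gap = 274.85° ⇒ minimal covering band is its complement: 360° − 274.85° = 85.15°.
Band runs from -28.62° eastward to +56.53°.

85.15°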